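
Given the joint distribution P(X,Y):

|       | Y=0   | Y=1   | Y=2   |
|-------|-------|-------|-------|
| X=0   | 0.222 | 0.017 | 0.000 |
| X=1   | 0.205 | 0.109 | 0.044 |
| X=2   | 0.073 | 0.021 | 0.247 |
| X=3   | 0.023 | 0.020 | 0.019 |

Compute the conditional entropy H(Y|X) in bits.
1.0331 bits

H(Y|X) = H(X,Y) - H(X)

H(X,Y) = -Σ_{x,y} P(x,y) log₂ P(x,y). Per-cell terms -P(x,y)·log₂P(x,y):
  X=0: 0.48204, 0.09993, 0.00000
  X=1: 0.46869, 0.34854, 0.19828
  X=2: 0.27565, 0.11704, 0.49830
  X=3: 0.12517, 0.11288, 0.10864
  (cells with P = 0 contribute 0)
Sum of the 12 terms: H(X,Y) = 2.8352 bits

Marginal of X (row sums):
  P(X=0) = 0.222 + 0.017 + 0.000 = 0.239
  P(X=1) = 0.205 + 0.109 + 0.044 = 0.358
  P(X=2) = 0.073 + 0.021 + 0.247 = 0.341
  P(X=3) = 0.023 + 0.020 + 0.019 = 0.062
H(X) = -[0.239·log₂(0.239) + 0.358·log₂(0.358) + 0.341·log₂(0.341) + 0.062·log₂(0.062)]
  = 0.49352 + 0.53054 + 0.52929 + 0.24872 = 1.8021 bits

H(Y|X) = H(X,Y) - H(X) = 2.8352 - 1.8021 = 1.0331 bits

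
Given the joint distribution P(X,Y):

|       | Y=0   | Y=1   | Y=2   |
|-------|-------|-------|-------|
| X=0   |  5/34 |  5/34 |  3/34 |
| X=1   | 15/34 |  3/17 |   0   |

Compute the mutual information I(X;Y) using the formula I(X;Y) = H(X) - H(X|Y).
0.1609 bits

I(X;Y) = H(X) - H(X|Y)

Marginal of X (row sums):
  P(X=0) = 5/34 + 5/34 + 3/34 = 13/34
  P(X=1) = 15/34 + 3/17 + 0 = 21/34
H(X) = -[(13/34)·log₂(13/34) + (21/34)·log₂(21/34)]
  = 0.5303 + 0.4294 = 0.9597 bits

Marginal of Y (column sums):
  P(Y=0) = 5/34 + 15/34 = 10/17
  P(Y=1) = 5/34 + 3/17 = 11/34
  P(Y=2) = 3/34 + 0 = 3/34
H(X|Y) = Σ_y P(y)·H(X|Y=y):
  Y=0: P(Y=0) = 10/17, P(X|Y=0) = (1/4, 3/4) → H(X|Y=0) = 0.8113
  Y=1: P(Y=1) = 11/34, P(X|Y=1) = (5/11, 6/11) → H(X|Y=1) = 0.9940
  Y=2: P(Y=2) = 3/34, P(X|Y=2) = (1, 0) → H(X|Y=2) = 0.0000
H(X|Y) = (10/17)·0.8113 + (11/34)·0.9940 + (3/34)·0.0000 = 0.7988 bits

I(X;Y) = H(X) - H(X|Y) = 0.9597 - 0.7988 = 0.1609 bits

Cross-check via I(X;Y) = H(X) + H(Y) - H(X,Y): computing H(Y) from the column sums and H(X,Y) from the 6 cells in the same way gives H(Y) = 1.2861 bits and H(X,Y) = 2.0849 bits, so
I(X;Y) = 0.9597 + 1.2861 - 2.0849 = 0.1609 bits ✓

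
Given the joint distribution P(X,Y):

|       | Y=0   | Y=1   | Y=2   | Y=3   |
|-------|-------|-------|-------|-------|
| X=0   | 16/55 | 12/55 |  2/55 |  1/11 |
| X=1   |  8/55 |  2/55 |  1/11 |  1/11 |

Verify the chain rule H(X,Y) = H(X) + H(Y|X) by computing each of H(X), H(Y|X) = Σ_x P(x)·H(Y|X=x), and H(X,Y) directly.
H(X) = 0.9457 bits, H(Y|X) = 1.7475 bits, H(X,Y) = 2.6932 bits

Marginal of X (row sums):
  P(X=0) = 16/55 + 12/55 + 2/55 + 1/11 = 7/11
  P(X=1) = 8/55 + 2/55 + 1/11 + 1/11 = 4/11
H(X) = -[(7/11)·log₂(7/11) + (4/11)·log₂(4/11)]
  = 0.41496 + 0.53070 = 0.9457 bits

H(Y|X) = Σ_x P(x)·H(Y|X=x):
  X=0: P(X=0) = 7/11, P(Y|X=0) = (16/35, 12/35, 2/35, 1/7) → H(Y|X=0) = 1.68273
  X=1: P(X=1) = 4/11, P(Y|X=1) = (2/5, 1/10, 1/4, 1/4) → H(Y|X=1) = 1.86096
H(Y|X) = (7/11)·1.68273 + (4/11)·1.86096 = 1.7475 bits

H(X,Y) = -Σ_{x,y} P(x,y) log₂ P(x,y). Per-cell terms -P(x,y)·log₂P(x,y):
  X=0: 0.51821, 0.47921, 0.17387, 0.31449
  X=1: 0.40456, 0.17387, 0.31449, 0.31449
Sum of the 8 terms: H(X,Y) = 2.6932 bits

Chain rule check:
  H(X) + H(Y|X) = 0.9457 + 1.7475 = 2.6932 bits
  H(X,Y) = 2.6932 bits
✓ Chain rule verified.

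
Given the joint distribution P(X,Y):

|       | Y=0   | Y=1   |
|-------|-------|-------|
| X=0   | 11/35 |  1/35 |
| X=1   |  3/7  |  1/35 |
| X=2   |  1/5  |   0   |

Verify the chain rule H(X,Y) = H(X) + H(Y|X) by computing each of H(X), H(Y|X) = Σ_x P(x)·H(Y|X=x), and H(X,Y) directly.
H(X) = 1.5101 bits, H(Y|X) = 0.2961 bits, H(X,Y) = 1.8062 bits

Marginal of X (row sums):
  P(X=0) = 11/35 + 1/35 = 12/35
  P(X=1) = 3/7 + 1/35 = 16/35
  P(X=2) = 1/5 + 0 = 1/5
H(X) = -[(12/35)·log₂(12/35) + (16/35)·log₂(16/35) + (1/5)·log₂(1/5)]
  = 0.52948 + 0.51624 + 0.46439 = 1.5101 bits

H(Y|X) = Σ_x P(x)·H(Y|X=x):
  X=0: P(X=0) = 12/35, P(Y|X=0) = (11/12, 1/12) → H(Y|X=0) = 0.41382
  X=1: P(X=1) = 16/35, P(Y|X=1) = (15/16, 1/16) → H(Y|X=1) = 0.33729
  X=2: P(X=2) = 1/5, P(Y|X=2) = (1, 0) → H(Y|X=2) = 0.00000
H(Y|X) = (12/35)·0.41382 + (16/35)·0.33729 + (1/5)·0.00000 = 0.2961 bits

H(X,Y) = -Σ_{x,y} P(x,y) log₂ P(x,y). Per-cell terms -P(x,y)·log₂P(x,y):
  X=0: 0.52481, 0.14655
  X=1: 0.52388, 0.14655
  X=2: 0.46439, 0.00000
  (cells with P = 0 contribute 0)
Sum of the 6 terms: H(X,Y) = 1.8062 bits

Chain rule check:
  H(X) + H(Y|X) = 1.5101 + 0.2961 = 1.8062 bits
  H(X,Y) = 1.8062 bits
✓ Chain rule verified.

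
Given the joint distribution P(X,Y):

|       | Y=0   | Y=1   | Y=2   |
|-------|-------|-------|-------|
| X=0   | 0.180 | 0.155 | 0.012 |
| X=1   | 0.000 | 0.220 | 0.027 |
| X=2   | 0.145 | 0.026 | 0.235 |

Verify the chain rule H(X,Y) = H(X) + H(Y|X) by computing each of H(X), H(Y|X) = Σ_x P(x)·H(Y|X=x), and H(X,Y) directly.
H(X) = 1.5562 bits, H(Y|X) = 1.0357 bits, H(X,Y) = 2.5919 bits

Marginal of X (row sums):
  P(X=0) = 0.180 + 0.155 + 0.012 = 0.347
  P(X=1) = 0.000 + 0.220 + 0.027 = 0.247
  P(X=2) = 0.145 + 0.026 + 0.235 = 0.406
H(X) = -[0.347·log₂(0.347) + 0.247·log₂(0.247) + 0.406·log₂(0.406)]
  = 0.5298664 + 0.4983020 + 0.5279820 = 1.5562 bits

H(Y|X) = Σ_x P(x)·H(Y|X=x):
  X=0: P(X=0) = 0.347, P(Y|X=0) = (180/347, 155/347, 12/347) → H(Y|X=0) = 1.1784103
  X=1: P(X=1) = 0.247, P(Y|X=1) = (0, 220/247, 27/247) → H(Y|X=1) = 0.4978365
  X=2: P(X=2) = 0.406, P(Y|X=2) = (5/14, 13/203, 235/406) → H(Y|X=2) = 1.2410016
H(Y|X) = 0.347·1.1784103 + 0.247·0.4978365 + 0.406·1.2410016 = 1.0357 bits

H(X,Y) = -Σ_{x,y} P(x,y) log₂ P(x,y). Per-cell terms -P(x,y)·log₂P(x,y):
  X=0: 0.4453076, 0.4168973, 0.0765699
  X=1: 0.0000000, 0.4805734, 0.1406942
  X=2: 0.4039519, 0.1368990, 0.4909778
  (cells with P = 0 contribute 0)
Sum of the 9 terms: H(X,Y) = 2.5919 bits

Chain rule check:
  H(X) + H(Y|X) = 1.5562 + 1.0357 = 2.5919 bits
  H(X,Y) = 2.5919 bits
✓ Chain rule verified.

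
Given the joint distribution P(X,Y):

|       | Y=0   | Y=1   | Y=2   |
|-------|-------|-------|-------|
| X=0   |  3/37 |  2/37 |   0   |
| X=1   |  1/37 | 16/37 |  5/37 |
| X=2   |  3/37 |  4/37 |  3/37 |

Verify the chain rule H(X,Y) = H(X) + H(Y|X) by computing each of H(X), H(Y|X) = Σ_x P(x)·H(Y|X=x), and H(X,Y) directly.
H(X) = 1.3463 bits, H(Y|X) = 1.1638 bits, H(X,Y) = 2.5101 bits

Marginal of X (row sums):
  P(X=0) = 3/37 + 2/37 + 0 = 5/37
  P(X=1) = 1/37 + 16/37 + 5/37 = 22/37
  P(X=2) = 3/37 + 4/37 + 3/37 = 10/37
H(X) = -[(5/37)·log₂(5/37) + (22/37)·log₂(22/37) + (10/37)·log₂(10/37)]
  = 0.390206 + 0.445959 + 0.510142 = 1.3463 bits

H(Y|X) = Σ_x P(x)·H(Y|X=x):
  X=0: P(X=0) = 5/37, P(Y|X=0) = (3/5, 2/5, 0) → H(Y|X=0) = 0.970951
  X=1: P(X=1) = 22/37, P(Y|X=1) = (1/22, 8/11, 5/22) → H(Y|X=1) = 1.022630
  X=2: P(X=2) = 10/37, P(Y|X=2) = (3/10, 2/5, 3/10) → H(Y|X=2) = 1.570951
H(Y|X) = (5/37)·0.970951 + (22/37)·1.022630 + (10/37)·1.570951 = 1.1638 bits

H(X,Y) = -Σ_{x,y} P(x,y) log₂ P(x,y). Per-cell terms -P(x,y)·log₂P(x,y):
  X=0: 0.293878, 0.227538, 0.000000
  X=1: 0.140796, 0.523007, 0.390206
  X=2: 0.293878, 0.346968, 0.293878
  (cells with P = 0 contribute 0)
Sum of the 9 terms: H(X,Y) = 2.5101 bits

Chain rule check:
  H(X) + H(Y|X) = 1.3463 + 1.1638 = 2.5101 bits
  H(X,Y) = 2.5101 bits
✓ Chain rule verified.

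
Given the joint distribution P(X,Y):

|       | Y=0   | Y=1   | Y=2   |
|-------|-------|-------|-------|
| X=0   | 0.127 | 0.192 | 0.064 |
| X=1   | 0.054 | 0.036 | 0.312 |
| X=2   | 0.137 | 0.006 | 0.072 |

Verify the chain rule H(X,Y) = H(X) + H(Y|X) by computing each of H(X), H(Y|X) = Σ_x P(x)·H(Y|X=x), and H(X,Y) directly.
H(X) = 1.5356 bits, H(Y|X) = 1.1882 bits, H(X,Y) = 2.7238 bits

Marginal of X (row sums):
  P(X=0) = 0.127 + 0.192 + 0.064 = 0.383
  P(X=1) = 0.054 + 0.036 + 0.312 = 0.402
  P(X=2) = 0.137 + 0.006 + 0.072 = 0.215
H(X) = -[0.383·log₂(0.383) + 0.402·log₂(0.402) + 0.215·log₂(0.215)]
  = 0.53030 + 0.52852 + 0.47678 = 1.5356 bits

H(Y|X) = Σ_x P(x)·H(Y|X=x):
  X=0: P(X=0) = 0.383, P(Y|X=0) = (127/383, 192/383, 64/383) → H(Y|X=0) = 1.45881
  X=1: P(X=1) = 0.402, P(Y|X=1) = (9/67, 6/67, 52/67) → H(Y|X=1) = 0.98457
  X=2: P(X=2) = 0.215, P(Y|X=2) = (137/215, 6/215, 72/215) → H(Y|X=2) = 1.08691
H(Y|X) = 0.383·1.45881 + 0.402·0.98457 + 0.215·1.08691 = 1.1882 bits

H(X,Y) = -Σ_{x,y} P(x,y) log₂ P(x,y). Per-cell terms -P(x,y)·log₂P(x,y):
  X=0: 0.37809, 0.45712, 0.25381
  X=1: 0.22739, 0.17265, 0.52428
  X=2: 0.39288, 0.04428, 0.27330
Sum of the 9 terms: H(X,Y) = 2.7238 bits

Chain rule check:
  H(X) + H(Y|X) = 1.5356 + 1.1882 = 2.7238 bits
  H(X,Y) = 2.7238 bits
✓ Chain rule verified.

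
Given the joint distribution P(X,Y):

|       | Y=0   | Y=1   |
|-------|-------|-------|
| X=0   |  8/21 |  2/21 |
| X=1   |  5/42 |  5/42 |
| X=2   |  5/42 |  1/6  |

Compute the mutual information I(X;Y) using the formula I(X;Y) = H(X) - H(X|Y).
0.0969 bits

I(X;Y) = H(X) - H(X|Y)

Marginal of X (row sums):
  P(X=0) = 8/21 + 2/21 = 10/21
  P(X=1) = 5/42 + 5/42 = 5/21
  P(X=2) = 5/42 + 1/6 = 2/7
H(X) = -[(10/21)·log₂(10/21) + (5/21)·log₂(5/21) + (2/7)·log₂(2/7)]
  = 0.50971 + 0.49295 + 0.51639 = 1.51905 bits

Marginal of Y (column sums):
  P(Y=0) = 8/21 + 5/42 + 5/42 = 13/21
  P(Y=1) = 2/21 + 5/42 + 1/6 = 8/21
H(X|Y) = Σ_y P(y)·H(X|Y=y):
  Y=0: P(Y=0) = 13/21, P(X|Y=0) = (8/13, 5/26, 5/26) → H(X|Y=0) = 1.34585
  Y=1: P(Y=1) = 8/21, P(X|Y=1) = (1/4, 5/16, 7/16) → H(X|Y=1) = 1.54618
H(X|Y) = (13/21)·1.34585 + (8/21)·1.54618 = 1.42217 bits

I(X;Y) = H(X) - H(X|Y) = 1.51905 - 1.42217 = 0.0969 bits

Cross-check via I(X;Y) = H(X) + H(Y) - H(X,Y): computing H(Y) from the column sums and H(X,Y) from the 6 cells in the same way gives H(Y) = 0.95871 bits and H(X,Y) = 2.38088 bits, so
I(X;Y) = 1.51905 + 0.95871 - 2.38088 = 0.0969 bits ✓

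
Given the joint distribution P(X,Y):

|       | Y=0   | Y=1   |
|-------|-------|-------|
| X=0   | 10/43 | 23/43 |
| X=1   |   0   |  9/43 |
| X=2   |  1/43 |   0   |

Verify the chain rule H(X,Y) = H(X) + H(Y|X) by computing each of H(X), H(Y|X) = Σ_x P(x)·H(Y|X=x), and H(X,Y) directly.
H(X) = 0.8915 bits, H(Y|X) = 0.6792 bits, H(X,Y) = 1.5707 bits

Marginal of X (row sums):
  P(X=0) = 10/43 + 23/43 = 33/43
  P(X=1) = 0 + 9/43 = 9/43
  P(X=2) = 1/43 + 0 = 1/43
H(X) = -[(33/43)·log₂(33/43) + (9/43)·log₂(9/43) + (1/43)·log₂(1/43)]
  = 0.29306 + 0.47226 + 0.12619 = 0.8915 bits

H(Y|X) = Σ_x P(x)·H(Y|X=x):
  X=0: P(X=0) = 33/43, P(Y|X=0) = (10/33, 23/33) → H(Y|X=0) = 0.88496
  X=1: P(X=1) = 9/43, P(Y|X=1) = (0, 1) → H(Y|X=1) = 0.00000
  X=2: P(X=2) = 1/43, P(Y|X=2) = (1, 0) → H(Y|X=2) = 0.00000
H(Y|X) = (33/43)·0.88496 + (9/43)·0.00000 + (1/43)·0.00000 = 0.6792 bits

H(X,Y) = -Σ_{x,y} P(x,y) log₂ P(x,y). Per-cell terms -P(x,y)·log₂P(x,y):
  X=0: 0.48938, 0.48284
  X=1: 0.00000, 0.47226
  X=2: 0.12619, 0.00000
  (cells with P = 0 contribute 0)
Sum of the 6 terms: H(X,Y) = 1.5707 bits

Chain rule check:
  H(X) + H(Y|X) = 0.8915 + 0.6792 = 1.5707 bits
  H(X,Y) = 1.5707 bits
✓ Chain rule verified.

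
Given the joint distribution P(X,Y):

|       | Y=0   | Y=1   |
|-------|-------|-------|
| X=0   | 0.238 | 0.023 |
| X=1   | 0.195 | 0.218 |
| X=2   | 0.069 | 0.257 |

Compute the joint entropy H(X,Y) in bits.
2.3269 bits

H(X,Y) = -Σ_{x,y} P(x,y) log₂ P(x,y). Per-cell terms -P(x,y)·log₂P(x,y):
  X=0: 0.492890, 0.125171
  X=1: 0.459899, 0.479077
  X=2: 0.266151, 0.503761
Sum of the 6 terms: H(X,Y) = 2.3269 bits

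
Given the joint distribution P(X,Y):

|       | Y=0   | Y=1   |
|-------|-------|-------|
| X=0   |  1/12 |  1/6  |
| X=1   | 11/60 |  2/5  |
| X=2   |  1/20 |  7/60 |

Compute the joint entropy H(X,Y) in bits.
2.2848 bits

H(X,Y) = -Σ_{x,y} P(x,y) log₂ P(x,y). Per-cell terms -P(x,y)·log₂P(x,y):
  X=0: 0.29875, 0.43083
  X=1: 0.44870, 0.52877
  X=2: 0.21610, 0.36161
Sum of the 6 terms: H(X,Y) = 2.2848 bits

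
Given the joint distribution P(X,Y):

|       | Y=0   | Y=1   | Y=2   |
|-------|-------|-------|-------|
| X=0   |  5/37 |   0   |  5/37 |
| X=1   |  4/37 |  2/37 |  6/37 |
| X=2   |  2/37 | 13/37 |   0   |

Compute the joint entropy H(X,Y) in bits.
2.5382 bits

H(X,Y) = -Σ_{x,y} P(x,y) log₂ P(x,y). Per-cell terms -P(x,y)·log₂P(x,y):
  X=0: 0.3902, 0.0000, 0.3902
  X=1: 0.3470, 0.2275, 0.4256
  X=2: 0.2275, 0.5302, 0.0000
  (cells with P = 0 contribute 0)
Sum of the 9 terms: H(X,Y) = 2.5382 bits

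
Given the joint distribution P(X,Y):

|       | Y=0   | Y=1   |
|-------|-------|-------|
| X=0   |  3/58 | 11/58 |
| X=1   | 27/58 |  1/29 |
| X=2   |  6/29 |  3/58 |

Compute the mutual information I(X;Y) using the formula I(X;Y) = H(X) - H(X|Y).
0.3011 bits

I(X;Y) = H(X) - H(X|Y)

Marginal of X (row sums):
  P(X=0) = 3/58 + 11/58 = 7/29
  P(X=1) = 27/58 + 1/29 = 1/2
  P(X=2) = 6/29 + 3/58 = 15/58
H(X) = -[(7/29)·log₂(7/29) + (1/2)·log₂(1/2) + (15/58)·log₂(15/58)]
  = 0.49498 + 0.50000 + 0.50459 = 1.49957 bits

Marginal of Y (column sums):
  P(Y=0) = 3/58 + 27/58 + 6/29 = 21/29
  P(Y=1) = 11/58 + 1/29 + 3/58 = 8/29
H(X|Y) = Σ_y P(y)·H(X|Y=y):
  Y=0: P(Y=0) = 21/29, P(X|Y=0) = (1/14, 9/14, 2/7) → H(X|Y=0) = 1.19812
  Y=1: P(Y=1) = 8/29, P(X|Y=1) = (11/16, 1/8, 3/16) → H(X|Y=1) = 1.19946
H(X|Y) = (21/29)·1.19812 + (8/29)·1.19946 = 1.19849 bits

I(X;Y) = H(X) - H(X|Y) = 1.49957 - 1.19849 = 0.3011 bits

Cross-check via I(X;Y) = H(X) + H(Y) - H(X,Y): computing H(Y) from the column sums and H(X,Y) from the 6 cells in the same way gives H(Y) = 0.84975 bits and H(X,Y) = 2.04824 bits, so
I(X;Y) = 1.49957 + 0.84975 - 2.04824 = 0.3011 bits ✓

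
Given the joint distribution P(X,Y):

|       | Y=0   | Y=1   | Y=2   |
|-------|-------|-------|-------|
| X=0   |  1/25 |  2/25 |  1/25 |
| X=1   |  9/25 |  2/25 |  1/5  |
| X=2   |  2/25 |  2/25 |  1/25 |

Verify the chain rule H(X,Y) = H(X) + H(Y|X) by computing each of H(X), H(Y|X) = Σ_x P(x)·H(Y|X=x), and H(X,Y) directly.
H(X) = 1.2995 bits, H(Y|X) = 1.4188 bits, H(X,Y) = 2.7183 bits

Marginal of X (row sums):
  P(X=0) = 1/25 + 2/25 + 1/25 = 4/25
  P(X=1) = 9/25 + 2/25 + 1/5 = 16/25
  P(X=2) = 2/25 + 2/25 + 1/25 = 1/5
H(X) = -[(4/25)·log₂(4/25) + (16/25)·log₂(16/25) + (1/5)·log₂(1/5)]
  = 0.42302 + 0.41207 + 0.46439 = 1.2995 bits

H(Y|X) = Σ_x P(x)·H(Y|X=x):
  X=0: P(X=0) = 4/25, P(Y|X=0) = (1/4, 1/2, 1/4) → H(Y|X=0) = 1.50000
  X=1: P(X=1) = 16/25, P(Y|X=1) = (9/16, 1/8, 5/16) → H(Y|X=1) = 1.36631
  X=2: P(X=2) = 1/5, P(Y|X=2) = (2/5, 2/5, 1/5) → H(Y|X=2) = 1.52193
H(Y|X) = (4/25)·1.50000 + (16/25)·1.36631 + (1/5)·1.52193 = 1.4188 bits

H(X,Y) = -Σ_{x,y} P(x,y) log₂ P(x,y). Per-cell terms -P(x,y)·log₂P(x,y):
  X=0: 0.18575, 0.29151, 0.18575
  X=1: 0.53062, 0.29151, 0.46439
  X=2: 0.29151, 0.29151, 0.18575
Sum of the 9 terms: H(X,Y) = 2.7183 bits

Chain rule check:
  H(X) + H(Y|X) = 1.2995 + 1.4188 = 2.7183 bits
  H(X,Y) = 2.7183 bits
✓ Chain rule verified.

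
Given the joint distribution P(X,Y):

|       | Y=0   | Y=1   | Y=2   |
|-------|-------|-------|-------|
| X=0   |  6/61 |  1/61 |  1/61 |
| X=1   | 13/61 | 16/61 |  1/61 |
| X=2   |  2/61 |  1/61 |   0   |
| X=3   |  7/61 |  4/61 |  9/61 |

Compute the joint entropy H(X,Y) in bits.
2.8849 bits

H(X,Y) = -Σ_{x,y} P(x,y) log₂ P(x,y). Per-cell terms -P(x,y)·log₂P(x,y):
  X=0: 0.32909, 0.09723, 0.09723
  X=1: 0.47531, 0.50642, 0.09723
  X=2: 0.16166, 0.09723, 0.00000
  X=3: 0.35842, 0.25775, 0.40733
  (cells with P = 0 contribute 0)
Sum of the 12 terms: H(X,Y) = 2.8849 bits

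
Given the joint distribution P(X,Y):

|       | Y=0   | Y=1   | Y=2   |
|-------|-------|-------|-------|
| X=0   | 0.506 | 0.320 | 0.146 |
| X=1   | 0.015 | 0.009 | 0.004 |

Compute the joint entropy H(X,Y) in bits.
1.6125 bits

H(X,Y) = -Σ_{x,y} P(x,y) log₂ P(x,y). Per-cell terms -P(x,y)·log₂P(x,y):
  X=0: 0.49729, 0.52603, 0.40529
  X=1: 0.09088, 0.06116, 0.03186
Sum of the 6 terms: H(X,Y) = 1.6125 bits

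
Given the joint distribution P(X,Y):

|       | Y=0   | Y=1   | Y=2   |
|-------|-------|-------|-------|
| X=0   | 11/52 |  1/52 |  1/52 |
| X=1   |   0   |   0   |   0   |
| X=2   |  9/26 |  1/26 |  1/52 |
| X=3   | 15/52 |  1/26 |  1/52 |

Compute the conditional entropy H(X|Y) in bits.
1.5551 bits

H(X|Y) = H(X,Y) - H(Y)

H(X,Y) = -Σ_{x,y} P(x,y) log₂ P(x,y). Per-cell terms -P(x,y)·log₂P(x,y):
  X=0: 0.4741, 0.1096, 0.1096
  X=1: 0.0000, 0.0000, 0.0000
  X=2: 0.5298, 0.1808, 0.1096
  X=3: 0.5174, 0.1808, 0.1096
  (cells with P = 0 contribute 0)
Sum of the 12 terms: H(X,Y) = 2.3213 bits

Marginal of Y (column sums):
  P(Y=0) = 11/52 + 0 + 9/26 + 15/52 = 11/13
  P(Y=1) = 1/52 + 0 + 1/26 + 1/26 = 5/52
  P(Y=2) = 1/52 + 0 + 1/52 + 1/52 = 3/52
H(Y) = -[(11/13)·log₂(11/13) + (5/52)·log₂(5/52) + (3/52)·log₂(3/52)]
  = 0.2039 + 0.3249 + 0.2374 = 0.7662 bits

H(X|Y) = H(X,Y) - H(Y) = 2.3213 - 0.7662 = 1.5551 bits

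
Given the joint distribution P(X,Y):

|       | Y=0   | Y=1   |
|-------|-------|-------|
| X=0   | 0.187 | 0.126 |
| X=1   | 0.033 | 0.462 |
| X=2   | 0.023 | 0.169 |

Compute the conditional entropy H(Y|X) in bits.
0.5808 bits

H(Y|X) = H(X,Y) - H(X)

H(X,Y) = -Σ_{x,y} P(x,y) log₂ P(x,y). Per-cell terms -P(x,y)·log₂P(x,y):
  X=0: 0.45233, 0.37655
  X=1: 0.16241, 0.51468
  X=2: 0.12517, 0.43347
Sum of the 6 terms: H(X,Y) = 2.0646 bits

Marginal of X (row sums):
  P(X=0) = 0.187 + 0.126 = 0.313
  P(X=1) = 0.033 + 0.462 = 0.495
  P(X=2) = 0.023 + 0.169 = 0.192
H(X) = -[0.313·log₂(0.313) + 0.495·log₂(0.495) + 0.192·log₂(0.192)]
  = 0.52451 + 0.50218 + 0.45712 = 1.4838 bits

H(Y|X) = H(X,Y) - H(X) = 2.0646 - 1.4838 = 0.5808 bits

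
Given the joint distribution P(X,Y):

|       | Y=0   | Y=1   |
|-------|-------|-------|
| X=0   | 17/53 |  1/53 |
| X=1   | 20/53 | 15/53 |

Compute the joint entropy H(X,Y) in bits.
1.6802 bits

H(X,Y) = -Σ_{x,y} P(x,y) log₂ P(x,y). Per-cell terms -P(x,y)·log₂P(x,y):
  X=0: 0.52618, 0.10807
  X=1: 0.53056, 0.51539
Sum of the 4 terms: H(X,Y) = 1.6802 bits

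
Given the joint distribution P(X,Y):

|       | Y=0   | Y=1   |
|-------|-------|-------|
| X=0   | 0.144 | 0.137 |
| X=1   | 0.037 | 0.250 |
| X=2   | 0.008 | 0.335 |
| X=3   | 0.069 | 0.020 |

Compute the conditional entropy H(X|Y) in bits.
1.6111 bits

H(X|Y) = H(X,Y) - H(Y)

H(X,Y) = -Σ_{x,y} P(x,y) log₂ P(x,y). Per-cell terms -P(x,y)·log₂P(x,y):
  X=0: 0.40260, 0.39288
  X=1: 0.17598, 0.50000
  X=2: 0.05573, 0.52855
  X=3: 0.26615, 0.11288
Sum of the 8 terms: H(X,Y) = 2.4348 bits

Marginal of Y (column sums):
  P(Y=0) = 0.144 + 0.037 + 0.008 + 0.069 = 0.258
  P(Y=1) = 0.137 + 0.250 + 0.335 + 0.020 = 0.742
H(Y) = -[0.258·log₂(0.258) + 0.742·log₂(0.742)]
  = 0.50428 + 0.31944 = 0.8237 bits

H(X|Y) = H(X,Y) - H(Y) = 2.4348 - 0.8237 = 1.6111 bits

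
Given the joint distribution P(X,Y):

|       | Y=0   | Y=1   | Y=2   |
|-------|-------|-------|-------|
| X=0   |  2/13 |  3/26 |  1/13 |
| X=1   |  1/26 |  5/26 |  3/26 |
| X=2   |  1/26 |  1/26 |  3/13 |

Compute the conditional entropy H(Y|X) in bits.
1.3242 bits

H(Y|X) = H(X,Y) - H(X)

H(X,Y) = -Σ_{x,y} P(x,y) log₂ P(x,y). Per-cell terms -P(x,y)·log₂P(x,y):
  X=0: 0.41545, 0.35948, 0.28465
  X=1: 0.18079, 0.45741, 0.35948
  X=2: 0.18079, 0.18079, 0.48819
Sum of the 9 terms: H(X,Y) = 2.9070 bits

Marginal of X (row sums):
  P(X=0) = 2/13 + 3/26 + 1/13 = 9/26
  P(X=1) = 1/26 + 5/26 + 3/26 = 9/26
  P(X=2) = 1/26 + 1/26 + 3/13 = 4/13
H(X) = -[(9/26)·log₂(9/26) + (9/26)·log₂(9/26) + (4/13)·log₂(4/13)]
  = 0.52979 + 0.52979 + 0.52321 = 1.5828 bits

H(Y|X) = H(X,Y) - H(X) = 2.9070 - 1.5828 = 1.3242 bits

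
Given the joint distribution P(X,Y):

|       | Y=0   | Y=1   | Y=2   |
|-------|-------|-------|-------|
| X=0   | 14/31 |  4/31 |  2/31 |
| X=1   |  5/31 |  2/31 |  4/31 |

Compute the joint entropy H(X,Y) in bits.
2.2151 bits

H(X,Y) = -Σ_{x,y} P(x,y) log₂ P(x,y). Per-cell terms -P(x,y)·log₂P(x,y):
  X=0: 0.5179, 0.3812, 0.2551
  X=1: 0.4246, 0.2551, 0.3812
Sum of the 6 terms: H(X,Y) = 2.2151 bits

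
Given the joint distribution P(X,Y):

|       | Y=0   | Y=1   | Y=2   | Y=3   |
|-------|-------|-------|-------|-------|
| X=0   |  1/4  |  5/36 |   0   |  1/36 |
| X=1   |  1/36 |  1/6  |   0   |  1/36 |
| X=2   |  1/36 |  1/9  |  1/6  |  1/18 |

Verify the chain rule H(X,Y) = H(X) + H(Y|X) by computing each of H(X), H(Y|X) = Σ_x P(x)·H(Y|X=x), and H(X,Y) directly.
H(X) = 1.5391 bits, H(Y|X) = 1.3764 bits, H(X,Y) = 2.9155 bits

Marginal of X (row sums):
  P(X=0) = 1/4 + 5/36 + 0 + 1/36 = 5/12
  P(X=1) = 1/36 + 1/6 + 0 + 1/36 = 2/9
  P(X=2) = 1/36 + 1/9 + 1/6 + 1/18 = 13/36
H(X) = -[(5/12)·log₂(5/12) + (2/9)·log₂(2/9) + (13/36)·log₂(13/36)]
  = 0.5263 + 0.4822 + 0.5306 = 1.5391 bits

H(Y|X) = Σ_x P(x)·H(Y|X=x):
  X=0: P(X=0) = 5/12, P(Y|X=0) = (3/5, 1/3, 0, 1/15) → H(Y|X=0) = 1.2310
  X=1: P(X=1) = 2/9, P(Y|X=1) = (1/8, 3/4, 0, 1/8) → H(Y|X=1) = 1.0613
  X=2: P(X=2) = 13/36, P(Y|X=2) = (1/13, 4/13, 6/13, 2/13) → H(Y|X=2) = 1.7381
H(Y|X) = (5/12)·1.2310 + (2/9)·1.0613 + (13/36)·1.7381 = 1.3764 bits

H(X,Y) = -Σ_{x,y} P(x,y) log₂ P(x,y). Per-cell terms -P(x,y)·log₂P(x,y):
  X=0: 0.5000, 0.3956, 0.0000, 0.1436
  X=1: 0.1436, 0.4308, 0.0000, 0.1436
  X=2: 0.1436, 0.3522, 0.4308, 0.2317
  (cells with P = 0 contribute 0)
Sum of the 12 terms: H(X,Y) = 2.9155 bits

Chain rule check:
  H(X) + H(Y|X) = 1.5391 + 1.3764 = 2.9155 bits
  H(X,Y) = 2.9155 bits
✓ Chain rule verified.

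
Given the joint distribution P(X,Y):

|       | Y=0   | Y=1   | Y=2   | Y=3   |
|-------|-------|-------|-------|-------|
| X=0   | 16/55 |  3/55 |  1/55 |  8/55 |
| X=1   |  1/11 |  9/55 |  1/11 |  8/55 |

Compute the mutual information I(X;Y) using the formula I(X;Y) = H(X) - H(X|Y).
0.1586 bits

I(X;Y) = H(X) - H(X|Y)

Marginal of X (row sums):
  P(X=0) = 16/55 + 3/55 + 1/55 + 8/55 = 28/55
  P(X=1) = 1/11 + 9/55 + 1/11 + 8/55 = 27/55
H(X) = -[(28/55)·log₂(28/55) + (27/55)·log₂(27/55)]
  = 0.4959 + 0.5039 = 0.9998 bits

Marginal of Y (column sums):
  P(Y=0) = 16/55 + 1/11 = 21/55
  P(Y=1) = 3/55 + 9/55 = 12/55
  P(Y=2) = 1/55 + 1/11 = 6/55
  P(Y=3) = 8/55 + 8/55 = 16/55
H(X|Y) = Σ_y P(y)·H(X|Y=y):
  Y=0: P(Y=0) = 21/55, P(X|Y=0) = (16/21, 5/21) → H(X|Y=0) = 0.7919
  Y=1: P(Y=1) = 12/55, P(X|Y=1) = (1/4, 3/4) → H(X|Y=1) = 0.8113
  Y=2: P(Y=2) = 6/55, P(X|Y=2) = (1/6, 5/6) → H(X|Y=2) = 0.6500
  Y=3: P(Y=3) = 16/55, P(X|Y=3) = (1/2, 1/2) → H(X|Y=3) = 1.0000
H(X|Y) = (21/55)·0.7919 + (12/55)·0.8113 + (6/55)·0.6500 + (16/55)·1.0000 = 0.8412 bits

I(X;Y) = H(X) - H(X|Y) = 0.9998 - 0.8412 = 0.1586 bits

Cross-check via I(X;Y) = H(X) + H(Y) - H(X,Y): computing H(Y) from the column sums and H(X,Y) from the 8 cells in the same way gives H(Y) = 1.8765 bits and H(X,Y) = 2.7177 bits, so
I(X;Y) = 0.9998 + 1.8765 - 2.7177 = 0.1586 bits ✓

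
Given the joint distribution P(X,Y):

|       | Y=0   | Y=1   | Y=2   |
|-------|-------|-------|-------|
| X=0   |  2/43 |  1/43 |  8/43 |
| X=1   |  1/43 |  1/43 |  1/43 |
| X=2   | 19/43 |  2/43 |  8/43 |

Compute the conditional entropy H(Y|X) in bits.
1.1856 bits

H(Y|X) = H(X,Y) - H(X)

H(X,Y) = -Σ_{x,y} P(x,y) log₂ P(x,y). Per-cell terms -P(x,y)·log₂P(x,y):
  X=0: 0.20587, 0.12619, 0.45140
  X=1: 0.12619, 0.12619, 0.12619
  X=2: 0.52066, 0.20587, 0.45140
Sum of the 9 terms: H(X,Y) = 2.3400 bits

Marginal of X (row sums):
  P(X=0) = 2/43 + 1/43 + 8/43 = 11/43
  P(X=1) = 1/43 + 1/43 + 1/43 = 3/43
  P(X=2) = 19/43 + 2/43 + 8/43 = 29/43
H(X) = -[(11/43)·log₂(11/43) + (3/43)·log₂(3/43) + (29/43)·log₂(29/43)]
  = 0.50314 + 0.26800 + 0.38326 = 1.1544 bits

H(Y|X) = H(X,Y) - H(X) = 2.3400 - 1.1544 = 1.1856 bits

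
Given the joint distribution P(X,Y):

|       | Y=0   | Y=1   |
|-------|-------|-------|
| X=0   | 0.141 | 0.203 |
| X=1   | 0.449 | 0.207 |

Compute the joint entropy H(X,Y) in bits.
1.8545 bits

H(X,Y) = -Σ_{x,y} P(x,y) log₂ P(x,y). Per-cell terms -P(x,y)·log₂P(x,y):
  X=0: 0.398499, 0.466991
  X=1: 0.518690, 0.470366
Sum of the 4 terms: H(X,Y) = 1.8545 bits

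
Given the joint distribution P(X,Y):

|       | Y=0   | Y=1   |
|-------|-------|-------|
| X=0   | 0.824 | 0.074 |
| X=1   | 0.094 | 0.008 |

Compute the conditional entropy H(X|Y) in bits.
0.4753 bits

H(X|Y) = H(X,Y) - H(Y)

H(X,Y) = -Σ_{x,y} P(x,y) log₂ P(x,y). Per-cell terms -P(x,y)·log₂P(x,y):
  X=0: 0.2301, 0.2780
  X=1: 0.3207, 0.0557
Sum of the 4 terms: H(X,Y) = 0.8845 bits

Marginal of Y (column sums):
  P(Y=0) = 0.824 + 0.094 = 0.918
  P(Y=1) = 0.074 + 0.008 = 0.082
H(Y) = -[0.918·log₂(0.918) + 0.082·log₂(0.082)]
  = 0.1133 + 0.2959 = 0.4092 bits

H(X|Y) = H(X,Y) - H(Y) = 0.8845 - 0.4092 = 0.4753 bits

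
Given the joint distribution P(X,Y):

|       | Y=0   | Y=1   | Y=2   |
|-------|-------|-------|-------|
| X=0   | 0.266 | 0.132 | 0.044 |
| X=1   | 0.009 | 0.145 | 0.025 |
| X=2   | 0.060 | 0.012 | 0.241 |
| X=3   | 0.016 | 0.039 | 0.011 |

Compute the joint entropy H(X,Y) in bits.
2.8547 bits

H(X,Y) = -Σ_{x,y} P(x,y) log₂ P(x,y). Per-cell terms -P(x,y)·log₂P(x,y):
  X=0: 0.5082, 0.3856, 0.1983
  X=1: 0.0612, 0.4040, 0.1330
  X=2: 0.2435, 0.0766, 0.4947
  X=3: 0.0955, 0.1825, 0.0716
Sum of the 12 terms: H(X,Y) = 2.8547 bits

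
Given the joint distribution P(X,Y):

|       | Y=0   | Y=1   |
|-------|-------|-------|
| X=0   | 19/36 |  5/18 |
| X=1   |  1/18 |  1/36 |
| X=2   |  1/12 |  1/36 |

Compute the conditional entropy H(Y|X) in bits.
0.9153 bits

H(Y|X) = H(X,Y) - H(X)

H(X,Y) = -Σ_{x,y} P(x,y) log₂ P(x,y). Per-cell terms -P(x,y)·log₂P(x,y):
  X=0: 0.48661, 0.51333
  X=1: 0.23166, 0.14361
  X=2: 0.29875, 0.14361
Sum of the 6 terms: H(X,Y) = 1.81757 bits

Marginal of X (row sums):
  P(X=0) = 19/36 + 5/18 = 29/36
  P(X=1) = 1/18 + 1/36 = 1/12
  P(X=2) = 1/12 + 1/36 = 1/9
H(X) = -[(29/36)·log₂(29/36) + (1/12)·log₂(1/12) + (1/9)·log₂(1/9)]
  = 0.25129 + 0.29875 + 0.35221 = 0.90225 bits

H(Y|X) = H(X,Y) - H(X) = 1.81757 - 0.90225 = 0.9153 bits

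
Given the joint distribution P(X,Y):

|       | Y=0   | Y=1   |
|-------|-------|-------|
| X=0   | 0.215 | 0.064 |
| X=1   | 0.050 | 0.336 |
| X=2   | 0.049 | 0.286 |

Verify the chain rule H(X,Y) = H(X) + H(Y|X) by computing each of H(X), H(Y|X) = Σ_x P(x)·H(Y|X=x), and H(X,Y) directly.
H(X) = 1.5725 bits, H(Y|X) = 0.6326 bits, H(X,Y) = 2.2051 bits

Marginal of X (row sums):
  P(X=0) = 0.215 + 0.064 = 0.279
  P(X=1) = 0.050 + 0.336 = 0.386
  P(X=2) = 0.049 + 0.286 = 0.335
H(X) = -[0.279·log₂(0.279) + 0.386·log₂(0.386) + 0.335·log₂(0.335)]
  = 0.5138 + 0.5301 + 0.5286 = 1.5725 bits

H(Y|X) = Σ_x P(x)·H(Y|X=x):
  X=0: P(X=0) = 0.279, P(Y|X=0) = (215/279, 64/279) → H(Y|X=0) = 0.7769
  X=1: P(X=1) = 0.386, P(Y|X=1) = (25/193, 168/193) → H(Y|X=1) = 0.5562
  X=2: P(X=2) = 0.335, P(Y|X=2) = (49/335, 286/335) → H(Y|X=2) = 0.6004
H(Y|X) = 0.279·0.7769 + 0.386·0.5562 + 0.335·0.6004 = 0.6326 bits

H(X,Y) = -Σ_{x,y} P(x,y) log₂ P(x,y). Per-cell terms -P(x,y)·log₂P(x,y):
  X=0: 0.4768, 0.2538
  X=1: 0.2161, 0.5287
  X=2: 0.2132, 0.5165
Sum of the 6 terms: H(X,Y) = 2.2051 bits

Chain rule check:
  H(X) + H(Y|X) = 1.5725 + 0.6326 = 2.2051 bits
  H(X,Y) = 2.2051 bits
✓ Chain rule verified.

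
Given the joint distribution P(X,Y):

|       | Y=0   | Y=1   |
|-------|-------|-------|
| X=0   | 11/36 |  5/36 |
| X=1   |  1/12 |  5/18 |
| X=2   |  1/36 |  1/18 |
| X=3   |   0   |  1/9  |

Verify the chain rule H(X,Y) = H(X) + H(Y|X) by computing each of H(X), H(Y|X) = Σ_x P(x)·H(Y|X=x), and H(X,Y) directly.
H(X) = 1.7016 bits, H(Y|X) = 0.7562 bits, H(X,Y) = 2.4578 bits

Marginal of X (row sums):
  P(X=0) = 11/36 + 5/36 = 4/9
  P(X=1) = 1/12 + 5/18 = 13/36
  P(X=2) = 1/36 + 1/18 = 1/12
  P(X=3) = 0 + 1/9 = 1/9
H(X) = -[(4/9)·log₂(4/9) + (13/36)·log₂(13/36) + (1/12)·log₂(1/12) + (1/9)·log₂(1/9)]
  = 0.51997 + 0.53065 + 0.29875 + 0.35221 = 1.7016 bits

H(Y|X) = Σ_x P(x)·H(Y|X=x):
  X=0: P(X=0) = 4/9, P(Y|X=0) = (11/16, 5/16) → H(Y|X=0) = 0.89604
  X=1: P(X=1) = 13/36, P(Y|X=1) = (3/13, 10/13) → H(Y|X=1) = 0.77935
  X=2: P(X=2) = 1/12, P(Y|X=2) = (1/3, 2/3) → H(Y|X=2) = 0.91830
  X=3: P(X=3) = 1/9, P(Y|X=3) = (0, 1) → H(Y|X=3) = 0.00000
H(Y|X) = (4/9)·0.89604 + (13/36)·0.77935 + (1/12)·0.91830 + (1/9)·0.00000 = 0.7562 bits

H(X,Y) = -Σ_{x,y} P(x,y) log₂ P(x,y). Per-cell terms -P(x,y)·log₂P(x,y):
  X=0: 0.52265, 0.39556
  X=1: 0.29875, 0.51333
  X=2: 0.14361, 0.23166
  X=3: 0.00000, 0.35221
  (cells with P = 0 contribute 0)
Sum of the 8 terms: H(X,Y) = 2.4578 bits

Chain rule check:
  H(X) + H(Y|X) = 1.7016 + 0.7562 = 2.4578 bits
  H(X,Y) = 2.4578 bits
✓ Chain rule verified.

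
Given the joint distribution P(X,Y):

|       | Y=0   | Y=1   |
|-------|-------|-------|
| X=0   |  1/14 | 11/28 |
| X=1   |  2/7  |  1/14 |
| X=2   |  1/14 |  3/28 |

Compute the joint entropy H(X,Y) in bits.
2.2070 bits

H(X,Y) = -Σ_{x,y} P(x,y) log₂ P(x,y). Per-cell terms -P(x,y)·log₂P(x,y):
  X=0: 0.27195, 0.52954
  X=1: 0.51639, 0.27195
  X=2: 0.27195, 0.34526
Sum of the 6 terms: H(X,Y) = 2.2070 bits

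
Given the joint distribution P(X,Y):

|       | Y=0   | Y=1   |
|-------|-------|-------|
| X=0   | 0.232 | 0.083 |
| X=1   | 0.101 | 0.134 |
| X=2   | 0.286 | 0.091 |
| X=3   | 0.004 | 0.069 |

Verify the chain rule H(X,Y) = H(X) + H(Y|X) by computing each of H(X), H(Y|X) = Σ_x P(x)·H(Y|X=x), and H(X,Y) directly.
H(X) = 1.8222 bits, H(Y|X) = 0.8167 bits, H(X,Y) = 2.6388 bits

Marginal of X (row sums):
  P(X=0) = 0.232 + 0.083 = 0.315
  P(X=1) = 0.101 + 0.134 = 0.235
  P(X=2) = 0.286 + 0.091 = 0.377
  P(X=3) = 0.004 + 0.069 = 0.073
H(X) = -[0.315·log₂(0.315) + 0.235·log₂(0.235) + 0.377·log₂(0.377) + 0.073·log₂(0.073)]
  = 0.52497 + 0.49098 + 0.53058 + 0.27565 = 1.8222 bits

H(Y|X) = Σ_x P(x)·H(Y|X=x):
  X=0: P(X=0) = 0.315, P(Y|X=0) = (232/315, 83/315) → H(Y|X=0) = 0.83197
  X=1: P(X=1) = 0.235, P(Y|X=1) = (101/235, 134/235) → H(Y|X=1) = 0.98573
  X=2: P(X=2) = 0.377, P(Y|X=2) = (22/29, 7/29) → H(Y|X=2) = 0.79733
  X=3: P(X=3) = 0.073, P(Y|X=3) = (4/73, 69/73) → H(Y|X=3) = 0.30642
H(Y|X) = 0.315·0.83197 + 0.235·0.98573 + 0.377·0.79733 + 0.073·0.30642 = 0.8167 bits

H(X,Y) = -Σ_{x,y} P(x,y) log₂ P(x,y). Per-cell terms -P(x,y)·log₂P(x,y):
  X=0: 0.48901, 0.29803
  X=1: 0.33406, 0.38856
  X=2: 0.51649, 0.31468
  X=3: 0.03186, 0.26615
Sum of the 8 terms: H(X,Y) = 2.6388 bits

Chain rule check:
  H(X) + H(Y|X) = 1.8222 + 0.8167 = 2.6389 bits
  H(X,Y) = 2.6388 bits
✓ Chain rule verified (Δ = 0.0001 is 4-dp rounding noise: each of the three values was rounded independently).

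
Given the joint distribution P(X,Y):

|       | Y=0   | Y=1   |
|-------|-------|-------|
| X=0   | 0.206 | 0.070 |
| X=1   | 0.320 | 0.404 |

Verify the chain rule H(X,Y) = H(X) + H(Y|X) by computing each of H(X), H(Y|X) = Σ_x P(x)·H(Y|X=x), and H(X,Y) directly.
H(X) = 0.8499 bits, H(Y|X) = 0.9424 bits, H(X,Y) = 1.7924 bits

Marginal of X (row sums):
  P(X=0) = 0.206 + 0.070 = 0.276
  P(X=1) = 0.320 + 0.404 = 0.724
H(X) = -[0.276·log₂(0.276) + 0.724·log₂(0.724)]
  = 0.51260 + 0.33734 = 0.8499 bits

H(Y|X) = Σ_x P(x)·H(Y|X=x):
  X=0: P(X=0) = 0.276, P(Y|X=0) = (103/138, 35/138) → H(Y|X=0) = 0.81697
  X=1: P(X=1) = 0.724, P(Y|X=1) = (80/181, 101/181) → H(Y|X=1) = 0.99027
H(Y|X) = 0.276·0.81697 + 0.724·0.99027 = 0.9424 bits

H(X,Y) = -Σ_{x,y} P(x,y) log₂ P(x,y). Per-cell terms -P(x,y)·log₂P(x,y):
  X=0: 0.46953, 0.26856
  X=1: 0.52603, 0.52826
Sum of the 4 terms: H(X,Y) = 1.7924 bits

Chain rule check:
  H(X) + H(Y|X) = 0.8499 + 0.9424 = 1.7923 bits
  H(X,Y) = 1.7924 bits
✓ Chain rule verified (Δ = 0.0001 is 4-dp rounding noise: each of the three values was rounded independently).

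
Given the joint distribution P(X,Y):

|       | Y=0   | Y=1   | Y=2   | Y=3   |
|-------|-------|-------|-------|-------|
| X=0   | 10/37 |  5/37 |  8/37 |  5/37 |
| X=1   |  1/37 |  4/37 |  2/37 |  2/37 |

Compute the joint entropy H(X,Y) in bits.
2.7111 bits

H(X,Y) = -Σ_{x,y} P(x,y) log₂ P(x,y). Per-cell terms -P(x,y)·log₂P(x,y):
  X=0: 0.51014, 0.39021, 0.47772, 0.39021
  X=1: 0.14080, 0.34697, 0.22754, 0.22754
Sum of the 8 terms: H(X,Y) = 2.7111 bits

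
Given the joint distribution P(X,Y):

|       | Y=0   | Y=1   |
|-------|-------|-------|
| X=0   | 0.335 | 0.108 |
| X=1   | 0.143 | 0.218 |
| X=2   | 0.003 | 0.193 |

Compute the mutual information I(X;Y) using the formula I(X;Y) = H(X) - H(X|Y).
0.2719 bits

I(X;Y) = H(X) - H(X|Y)

Marginal of X (row sums):
  P(X=0) = 0.335 + 0.108 = 0.443
  P(X=1) = 0.143 + 0.218 = 0.361
  P(X=2) = 0.003 + 0.193 = 0.196
H(X) = -[0.443·log₂(0.443) + 0.361·log₂(0.361) + 0.196·log₂(0.196)]
  = 0.52036 + 0.53064 + 0.46081 = 1.51181 bits

Marginal of Y (column sums):
  P(Y=0) = 0.335 + 0.143 + 0.003 = 0.481
  P(Y=1) = 0.108 + 0.218 + 0.193 = 0.519
H(X|Y) = Σ_y P(y)·H(X|Y=y):
  Y=0: P(Y=0) = 0.481, P(X|Y=0) = (335/481, 11/37, 3/481) → H(X|Y=0) = 0.92943
  Y=1: P(Y=1) = 0.519, P(X|Y=1) = (36/173, 218/519, 193/519) → H(X|Y=1) = 1.52761
H(X|Y) = 0.481·0.92943 + 0.519·1.52761 = 1.23989 bits

I(X;Y) = H(X) - H(X|Y) = 1.51181 - 1.23989 = 0.2719 bits

Cross-check via I(X;Y) = H(X) + H(Y) - H(X,Y): computing H(Y) from the column sums and H(X,Y) from the 6 cells in the same way gives H(Y) = 0.99896 bits and H(X,Y) = 2.23885 bits, so
I(X;Y) = 1.51181 + 0.99896 - 2.23885 = 0.2719 bits ✓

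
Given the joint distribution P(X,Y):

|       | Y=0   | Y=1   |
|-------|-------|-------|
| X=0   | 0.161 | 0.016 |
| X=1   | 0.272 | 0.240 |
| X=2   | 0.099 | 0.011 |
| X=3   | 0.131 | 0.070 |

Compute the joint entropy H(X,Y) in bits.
2.5793 bits

H(X,Y) = -Σ_{x,y} P(x,y) log₂ P(x,y). Per-cell terms -P(x,y)·log₂P(x,y):
  X=0: 0.4242, 0.0955
  X=1: 0.5109, 0.4941
  X=2: 0.3303, 0.0716
  X=3: 0.3841, 0.2686
Sum of the 8 terms: H(X,Y) = 2.5793 bits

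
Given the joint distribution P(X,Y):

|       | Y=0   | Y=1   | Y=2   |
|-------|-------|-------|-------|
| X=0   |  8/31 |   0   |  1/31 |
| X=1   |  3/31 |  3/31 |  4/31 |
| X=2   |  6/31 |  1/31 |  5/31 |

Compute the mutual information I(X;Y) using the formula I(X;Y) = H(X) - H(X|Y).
0.2173 bits

I(X;Y) = H(X) - H(X|Y)

Marginal of X (row sums):
  P(X=0) = 8/31 + 0 + 1/31 = 9/31
  P(X=1) = 3/31 + 3/31 + 4/31 = 10/31
  P(X=2) = 6/31 + 1/31 + 5/31 = 12/31
H(X) = -[(9/31)·log₂(9/31) + (10/31)·log₂(10/31) + (12/31)·log₂(12/31)]
  = 0.51801 + 0.52654 + 0.53003 = 1.57458 bits

Marginal of Y (column sums):
  P(Y=0) = 8/31 + 3/31 + 6/31 = 17/31
  P(Y=1) = 0 + 3/31 + 1/31 = 4/31
  P(Y=2) = 1/31 + 4/31 + 5/31 = 10/31
H(X|Y) = Σ_y P(y)·H(X|Y=y):
  Y=0: P(Y=0) = 17/31, P(X|Y=0) = (8/17, 3/17, 6/17) → H(X|Y=0) = 1.48366
  Y=1: P(Y=1) = 4/31, P(X|Y=1) = (0, 3/4, 1/4) → H(X|Y=1) = 0.81128
  Y=2: P(Y=2) = 10/31, P(X|Y=2) = (1/10, 2/5, 1/2) → H(X|Y=2) = 1.36096
H(X|Y) = (17/31)·1.48366 + (4/31)·0.81128 + (10/31)·1.36096 = 1.35732 bits

I(X;Y) = H(X) - H(X|Y) = 1.57458 - 1.35732 = 0.2173 bits

Cross-check via I(X;Y) = H(X) + H(Y) - H(X,Y): computing H(Y) from the column sums and H(X,Y) from the 9 cells in the same way gives H(Y) = 1.38303 bits and H(X,Y) = 2.74035 bits, so
I(X;Y) = 1.57458 + 1.38303 - 2.74035 = 0.2173 bits ✓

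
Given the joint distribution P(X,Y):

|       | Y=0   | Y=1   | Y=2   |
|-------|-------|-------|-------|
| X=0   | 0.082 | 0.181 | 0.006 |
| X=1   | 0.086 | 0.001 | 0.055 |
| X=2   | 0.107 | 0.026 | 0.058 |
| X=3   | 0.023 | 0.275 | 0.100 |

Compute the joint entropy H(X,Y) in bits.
3.0207 bits

H(X,Y) = -Σ_{x,y} P(x,y) log₂ P(x,y). Per-cell terms -P(x,y)·log₂P(x,y):
  X=0: 0.29588, 0.44633, 0.04428
  X=1: 0.30440, 0.00997, 0.23014
  X=2: 0.34500, 0.13690, 0.23825
  X=3: 0.12517, 0.51219, 0.33219
Sum of the 12 terms: H(X,Y) = 3.0207 bits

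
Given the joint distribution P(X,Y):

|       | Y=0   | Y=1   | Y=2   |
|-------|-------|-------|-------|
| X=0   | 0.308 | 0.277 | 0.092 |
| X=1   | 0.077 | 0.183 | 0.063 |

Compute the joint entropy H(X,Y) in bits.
2.3375 bits

H(X,Y) = -Σ_{x,y} P(x,y) log₂ P(x,y). Per-cell terms -P(x,y)·log₂P(x,y):
  X=0: 0.5233, 0.5130, 0.3167
  X=1: 0.2848, 0.4484, 0.2513
Sum of the 6 terms: H(X,Y) = 2.3375 bits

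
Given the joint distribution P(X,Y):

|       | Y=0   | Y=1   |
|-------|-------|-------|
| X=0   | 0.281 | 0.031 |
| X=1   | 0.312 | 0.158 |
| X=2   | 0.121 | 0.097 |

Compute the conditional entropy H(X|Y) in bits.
1.4465 bits

H(X|Y) = H(X,Y) - H(Y)

H(X,Y) = -Σ_{x,y} P(x,y) log₂ P(x,y). Per-cell terms -P(x,y)·log₂P(x,y):
  X=0: 0.51461, 0.15536
  X=1: 0.52428, 0.42060
  X=2: 0.36868, 0.32649
Sum of the 6 terms: H(X,Y) = 2.3100 bits

Marginal of Y (column sums):
  P(Y=0) = 0.281 + 0.312 + 0.121 = 0.714
  P(Y=1) = 0.031 + 0.158 + 0.097 = 0.286
H(Y) = -[0.714·log₂(0.714) + 0.286·log₂(0.286)]
  = 0.34701 + 0.51649 = 0.8635 bits

H(X|Y) = H(X,Y) - H(Y) = 2.3100 - 0.8635 = 1.4465 bits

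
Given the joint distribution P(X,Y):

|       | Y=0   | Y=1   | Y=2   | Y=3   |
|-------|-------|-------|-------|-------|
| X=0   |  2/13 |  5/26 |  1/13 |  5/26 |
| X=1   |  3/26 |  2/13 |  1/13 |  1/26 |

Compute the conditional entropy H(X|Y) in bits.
0.9122 bits

H(X|Y) = H(X,Y) - H(Y)

H(X,Y) = -Σ_{x,y} P(x,y) log₂ P(x,y). Per-cell terms -P(x,y)·log₂P(x,y):
  X=0: 0.41545, 0.45741, 0.28465, 0.45741
  X=1: 0.35948, 0.41545, 0.28465, 0.18079
Sum of the 8 terms: H(X,Y) = 2.8553 bits

Marginal of Y (column sums):
  P(Y=0) = 2/13 + 3/26 = 7/26
  P(Y=1) = 5/26 + 2/13 = 9/26
  P(Y=2) = 1/13 + 1/13 = 2/13
  P(Y=3) = 5/26 + 1/26 = 3/13
H(Y) = -[(7/26)·log₂(7/26) + (9/26)·log₂(9/26) + (2/13)·log₂(2/13) + (3/13)·log₂(3/13)]
  = 0.50968 + 0.52979 + 0.41545 + 0.48819 = 1.9431 bits

H(X|Y) = H(X,Y) - H(Y) = 2.8553 - 1.9431 = 0.9122 bits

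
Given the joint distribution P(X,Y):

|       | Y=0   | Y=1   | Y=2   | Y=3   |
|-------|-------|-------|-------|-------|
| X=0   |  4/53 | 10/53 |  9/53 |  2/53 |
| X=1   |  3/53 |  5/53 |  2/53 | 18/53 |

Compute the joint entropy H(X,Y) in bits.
2.6115 bits

H(X,Y) = -Σ_{x,y} P(x,y) log₂ P(x,y). Per-cell terms -P(x,y)·log₂P(x,y):
  X=0: 0.2814, 0.4540, 0.4344, 0.1784
  X=1: 0.2345, 0.3213, 0.1784, 0.5291
Sum of the 8 terms: H(X,Y) = 2.6115 bits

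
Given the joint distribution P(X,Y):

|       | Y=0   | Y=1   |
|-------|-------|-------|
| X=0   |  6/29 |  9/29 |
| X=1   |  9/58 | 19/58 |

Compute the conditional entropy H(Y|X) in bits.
0.9396 bits

H(Y|X) = H(X,Y) - H(X)

H(X,Y) = -Σ_{x,y} P(x,y) log₂ P(x,y). Per-cell terms -P(x,y)·log₂P(x,y):
  X=0: 0.4703, 0.5239
  X=1: 0.4171, 0.5274
Sum of the 4 terms: H(X,Y) = 1.9387 bits

Marginal of X (row sums):
  P(X=0) = 6/29 + 9/29 = 15/29
  P(X=1) = 9/58 + 19/58 = 14/29
H(X) = -[(15/29)·log₂(15/29) + (14/29)·log₂(14/29)]
  = 0.4919 + 0.5072 = 0.9991 bits

H(Y|X) = H(X,Y) - H(X) = 1.9387 - 0.9991 = 0.9396 bits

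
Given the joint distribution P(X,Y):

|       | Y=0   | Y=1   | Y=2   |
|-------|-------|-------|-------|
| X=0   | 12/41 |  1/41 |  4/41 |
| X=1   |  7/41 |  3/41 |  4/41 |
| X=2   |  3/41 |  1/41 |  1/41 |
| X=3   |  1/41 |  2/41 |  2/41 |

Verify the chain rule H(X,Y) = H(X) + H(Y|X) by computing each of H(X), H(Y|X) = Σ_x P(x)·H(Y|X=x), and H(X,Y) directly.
H(X) = 1.7964 bits, H(Y|X) = 1.3129 bits, H(X,Y) = 3.1092 bits

Marginal of X (row sums):
  P(X=0) = 12/41 + 1/41 + 4/41 = 17/41
  P(X=1) = 7/41 + 3/41 + 4/41 = 14/41
  P(X=2) = 3/41 + 1/41 + 1/41 = 5/41
  P(X=3) = 1/41 + 2/41 + 2/41 = 5/41
H(X) = -[(17/41)·log₂(17/41) + (14/41)·log₂(14/41) + (5/41)·log₂(5/41) + (5/41)·log₂(5/41)]
  = 0.52662 + 0.52934 + 0.37020 + 0.37020 = 1.7964 bits

H(Y|X) = Σ_x P(x)·H(Y|X=x):
  X=0: P(X=0) = 17/41, P(Y|X=0) = (12/17, 1/17, 4/17) → H(Y|X=0) = 1.08631
  X=1: P(X=1) = 14/41, P(Y|X=1) = (1/2, 3/14, 2/7) → H(Y|X=1) = 1.49261
  X=2: P(X=2) = 5/41, P(Y|X=2) = (3/5, 1/5, 1/5) → H(Y|X=2) = 1.37095
  X=3: P(X=3) = 5/41, P(Y|X=3) = (1/5, 2/5, 2/5) → H(Y|X=3) = 1.52193
H(Y|X) = (17/41)·1.08631 + (14/41)·1.49261 + (5/41)·1.37095 + (5/41)·1.52193 = 1.3129 bits

H(X,Y) = -Σ_{x,y} P(x,y) log₂ P(x,y). Per-cell terms -P(x,y)·log₂P(x,y):
  X=0: 0.51881, 0.13067, 0.32757
  X=1: 0.43540, 0.27604, 0.32757
  X=2: 0.27604, 0.13067, 0.13067
  X=3: 0.13067, 0.21256, 0.21256
Sum of the 12 terms: H(X,Y) = 3.1092 bits

Chain rule check:
  H(X) + H(Y|X) = 1.7964 + 1.3129 = 3.1093 bits
  H(X,Y) = 3.1092 bits
✓ Chain rule verified (Δ = 0.0001 is 4-dp rounding noise: each of the three values was rounded independently).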